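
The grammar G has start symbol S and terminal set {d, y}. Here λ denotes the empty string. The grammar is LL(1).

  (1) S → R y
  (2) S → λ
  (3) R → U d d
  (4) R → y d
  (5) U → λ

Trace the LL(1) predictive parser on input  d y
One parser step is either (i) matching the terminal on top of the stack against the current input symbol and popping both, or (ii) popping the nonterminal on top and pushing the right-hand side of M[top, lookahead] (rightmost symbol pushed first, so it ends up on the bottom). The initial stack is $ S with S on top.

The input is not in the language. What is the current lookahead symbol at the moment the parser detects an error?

     Stack      Input  Action
  1  $ S        d y $  expand S → R y
  2  $ y R      d y $  expand R → U d d
  3  $ y d d U  d y $  expand U → λ
  4  $ y d d    d y $  match d
  5  $ y d      y $    error: top is terminal d but lookahead is y

y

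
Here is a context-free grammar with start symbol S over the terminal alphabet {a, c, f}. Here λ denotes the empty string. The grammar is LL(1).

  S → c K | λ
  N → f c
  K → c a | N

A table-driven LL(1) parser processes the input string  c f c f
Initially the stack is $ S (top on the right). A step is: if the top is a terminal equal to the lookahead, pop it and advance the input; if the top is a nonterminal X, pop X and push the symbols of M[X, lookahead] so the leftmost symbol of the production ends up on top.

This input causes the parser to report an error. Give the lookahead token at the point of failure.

f

     Stack  Input      Action
  1  $ S    c f c f $  expand S → c K
  2  $ K c  c f c f $  match c
  3  $ K    f c f $    expand K → N
  4  $ N    f c f $    expand N → f c
  5  $ c f  f c f $    match f
  6  $ c    c f $      match c
  7  $      f $        error: stack empty but input remains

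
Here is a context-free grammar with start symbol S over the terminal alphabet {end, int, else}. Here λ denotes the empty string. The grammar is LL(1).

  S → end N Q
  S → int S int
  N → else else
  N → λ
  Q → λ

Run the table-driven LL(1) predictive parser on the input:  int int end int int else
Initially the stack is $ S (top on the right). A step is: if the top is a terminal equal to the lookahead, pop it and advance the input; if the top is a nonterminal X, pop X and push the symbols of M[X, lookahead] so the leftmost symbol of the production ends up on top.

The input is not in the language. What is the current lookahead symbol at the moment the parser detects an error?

else

      Stack              Input                       Action
   1  $ S                int int end int int else $  expand S → int S int
   2  $ int S int        int int end int int else $  match int
   3  $ int S            int end int int else $      expand S → int S int
   4  $ int int S int    int end int int else $      match int
   5  $ int int S        end int int else $          expand S → end N Q
   6  $ int int Q N end  end int int else $          match end
   7  $ int int Q N      int int else $              expand N → λ
   8  $ int int Q        int int else $              expand Q → λ
   9  $ int int          int int else $              match int
  10  $ int              int else $                  match int
  11  $                  else $                      error: stack empty but input remains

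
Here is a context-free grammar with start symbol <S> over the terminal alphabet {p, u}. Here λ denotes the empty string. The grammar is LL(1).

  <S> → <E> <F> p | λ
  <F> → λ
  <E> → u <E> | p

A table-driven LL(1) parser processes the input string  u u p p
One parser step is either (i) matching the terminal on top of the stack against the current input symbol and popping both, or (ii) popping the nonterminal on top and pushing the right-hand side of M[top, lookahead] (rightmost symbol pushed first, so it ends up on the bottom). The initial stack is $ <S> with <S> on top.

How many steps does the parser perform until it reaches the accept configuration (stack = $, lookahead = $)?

9

step 1: stack=$ <S>  input=u u p p $  — expand <S> → <E> <F> p
step 2: stack=$ p <F> <E>  input=u u p p $  — expand <E> → u <E>
step 3: stack=$ p <F> <E> u  input=u u p p $  — match u
step 4: stack=$ p <F> <E>  input=u p p $  — expand <E> → u <E>
step 5: stack=$ p <F> <E> u  input=u p p $  — match u
step 6: stack=$ p <F> <E>  input=p p $  — expand <E> → p
step 7: stack=$ p <F> p  input=p p $  — match p
step 8: stack=$ p <F>  input=p $  — expand <F> → λ
step 9: stack=$ p  input=p $  — match p
Accept reached after 9 steps.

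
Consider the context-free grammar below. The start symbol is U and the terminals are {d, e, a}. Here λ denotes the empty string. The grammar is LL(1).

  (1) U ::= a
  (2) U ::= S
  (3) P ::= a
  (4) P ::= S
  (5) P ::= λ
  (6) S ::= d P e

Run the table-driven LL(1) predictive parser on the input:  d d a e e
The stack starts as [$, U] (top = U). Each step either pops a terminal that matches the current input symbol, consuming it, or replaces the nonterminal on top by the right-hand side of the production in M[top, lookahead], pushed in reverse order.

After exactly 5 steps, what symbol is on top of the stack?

     Stack    Input        Action
  1  $ U      d d a e e $  expand U ::= S
  2  $ S      d d a e e $  expand S ::= d P e
  3  $ e P d  d d a e e $  match d
  4  $ e P    d a e e $    expand P ::= S
  5  $ e S    d a e e $    expand S ::= d P e
Stack after step 5: $ e e P d (top = d).

d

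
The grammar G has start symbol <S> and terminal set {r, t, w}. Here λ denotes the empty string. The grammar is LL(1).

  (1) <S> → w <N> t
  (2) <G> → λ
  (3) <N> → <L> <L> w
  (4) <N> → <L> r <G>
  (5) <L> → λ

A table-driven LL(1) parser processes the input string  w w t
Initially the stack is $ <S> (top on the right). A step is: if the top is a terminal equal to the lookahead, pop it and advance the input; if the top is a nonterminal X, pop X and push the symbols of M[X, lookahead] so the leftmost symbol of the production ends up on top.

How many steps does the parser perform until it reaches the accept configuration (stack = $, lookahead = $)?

7

step 1: stack=$ <S>  input=w w t $  — expand <S> → w <N> t
step 2: stack=$ t <N> w  input=w w t $  — match w
step 3: stack=$ t <N>  input=w t $  — expand <N> → <L> <L> w
step 4: stack=$ t w <L> <L>  input=w t $  — expand <L> → λ
step 5: stack=$ t w <L>  input=w t $  — expand <L> → λ
step 6: stack=$ t w  input=w t $  — match w
step 7: stack=$ t  input=t $  — match t
Accept reached after 7 steps.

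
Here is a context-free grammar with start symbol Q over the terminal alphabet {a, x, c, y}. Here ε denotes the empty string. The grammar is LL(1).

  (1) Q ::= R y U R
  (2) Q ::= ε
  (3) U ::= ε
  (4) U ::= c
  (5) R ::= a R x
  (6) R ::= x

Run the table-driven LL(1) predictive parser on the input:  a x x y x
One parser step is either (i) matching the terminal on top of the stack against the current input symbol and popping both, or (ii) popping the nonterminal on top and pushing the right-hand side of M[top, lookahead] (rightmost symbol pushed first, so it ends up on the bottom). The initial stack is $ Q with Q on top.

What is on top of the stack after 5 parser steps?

     Stack          Input        Action
  1  $ Q            a x x y x $  expand Q ::= R y U R
  2  $ R U y R      a x x y x $  expand R ::= a R x
  3  $ R U y x R a  a x x y x $  match a
  4  $ R U y x R    x x y x $    expand R ::= x
  5  $ R U y x x    x x y x $    match x
Stack after step 5: $ R U y x (top = x).

x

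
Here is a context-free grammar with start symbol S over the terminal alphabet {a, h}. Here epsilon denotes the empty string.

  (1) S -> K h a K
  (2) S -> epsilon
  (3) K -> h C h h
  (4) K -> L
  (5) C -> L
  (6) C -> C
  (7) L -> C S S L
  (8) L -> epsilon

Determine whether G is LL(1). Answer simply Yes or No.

No

FIRST(S) = {epsilon, h}
FIRST(K) = {epsilon, h}
FIRST(C) = {epsilon, h}
FIRST(L) = {epsilon, h}
FOLLOW(S) = {$, h}
FOLLOW(K) = {$, h}
FOLLOW(C) = {$, h}
FOLLOW(L) = {$, h}
Cell M[C, $] receives both C -> L and C -> C — the grammar is not LL(1).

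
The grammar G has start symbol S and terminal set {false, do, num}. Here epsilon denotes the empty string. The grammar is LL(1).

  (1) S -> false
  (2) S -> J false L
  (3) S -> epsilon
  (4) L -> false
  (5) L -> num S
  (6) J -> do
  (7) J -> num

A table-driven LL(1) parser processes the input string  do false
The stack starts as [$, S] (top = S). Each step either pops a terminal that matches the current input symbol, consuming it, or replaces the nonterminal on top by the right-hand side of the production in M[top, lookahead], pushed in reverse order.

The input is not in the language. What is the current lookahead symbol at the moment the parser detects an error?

step 1: stack=$ S  input=do false $  — expand S -> J false L
step 2: stack=$ L false J  input=do false $  — expand J -> do
step 3: stack=$ L false do  input=do false $  — match do
step 4: stack=$ L false  input=false $  — match false
step 5: stack=$ L  input=$  — error: M[L, $] is empty

$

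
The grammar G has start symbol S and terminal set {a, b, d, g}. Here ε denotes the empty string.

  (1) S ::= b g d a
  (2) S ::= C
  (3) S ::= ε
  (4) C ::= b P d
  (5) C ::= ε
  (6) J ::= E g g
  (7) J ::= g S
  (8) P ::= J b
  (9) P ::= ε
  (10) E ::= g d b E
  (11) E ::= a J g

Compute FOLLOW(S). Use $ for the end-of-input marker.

FIRST(C) = {ε, b}
FIRST(E) = {a, g}
FIRST(S) = {ε, b}  (via C)
FIRST(J) = {a, g}  (via E g g)
FIRST(P) = {ε, a, g}  (via J b)
FOLLOW(S) includes $ since S is the start symbol.
FOLLOW(J): in P::=J b, J is followed by b with FIRST {b}; in E::=a J g, J is followed by g with FIRST {g}. Thus FOLLOW(J) = {b, g}.
FOLLOW(S): in J::=g S, the suffix after S is empty, so FOLLOW(S) ⊇ FOLLOW(J) = {b, g}. Thus FOLLOW(S) = {$, b, g}.
FOLLOW(C): in S::=C, the suffix after C is empty, so FOLLOW(C) ⊇ FOLLOW(S) = {$, b, g}. Thus FOLLOW(C) = {$, b, g}.
FOLLOW(P): in C::=b P d, P is followed by d with FIRST {d}. Thus FOLLOW(P) = {d}.
FOLLOW(E): in J::=E g g, E is followed by g g with FIRST {g}; in E::=g d b E, the suffix after E is empty (adds nothing new). Thus FOLLOW(E) = {g}.

{$, b, g}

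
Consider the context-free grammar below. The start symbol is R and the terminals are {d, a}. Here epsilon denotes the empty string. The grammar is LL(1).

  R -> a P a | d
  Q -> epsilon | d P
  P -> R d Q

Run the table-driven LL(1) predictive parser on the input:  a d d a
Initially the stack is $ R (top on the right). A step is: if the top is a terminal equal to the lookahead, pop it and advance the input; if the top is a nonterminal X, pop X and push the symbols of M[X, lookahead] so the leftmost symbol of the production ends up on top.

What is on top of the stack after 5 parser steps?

step 1: stack=$ R  input=a d d a $  — expand R -> a P a
step 2: stack=$ a P a  input=a d d a $  — match a
step 3: stack=$ a P  input=d d a $  — expand P -> R d Q
step 4: stack=$ a Q d R  input=d d a $  — expand R -> d
step 5: stack=$ a Q d d  input=d d a $  — match d
Stack after step 5: $ a Q d (top = d).

d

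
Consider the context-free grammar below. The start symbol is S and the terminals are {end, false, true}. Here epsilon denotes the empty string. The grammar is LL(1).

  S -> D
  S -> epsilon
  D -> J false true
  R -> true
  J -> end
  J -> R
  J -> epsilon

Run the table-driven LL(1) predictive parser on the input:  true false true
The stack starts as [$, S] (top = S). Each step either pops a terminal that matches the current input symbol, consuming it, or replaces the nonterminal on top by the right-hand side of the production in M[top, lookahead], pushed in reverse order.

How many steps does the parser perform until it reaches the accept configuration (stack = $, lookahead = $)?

step 1: stack=$ S  input=true false true $  — expand S -> D
step 2: stack=$ D  input=true false true $  — expand D -> J false true
step 3: stack=$ true false J  input=true false true $  — expand J -> R
step 4: stack=$ true false R  input=true false true $  — expand R -> true
step 5: stack=$ true false true  input=true false true $  — match true
step 6: stack=$ true false  input=false true $  — match false
step 7: stack=$ true  input=true $  — match true
Accept reached after 7 steps.

7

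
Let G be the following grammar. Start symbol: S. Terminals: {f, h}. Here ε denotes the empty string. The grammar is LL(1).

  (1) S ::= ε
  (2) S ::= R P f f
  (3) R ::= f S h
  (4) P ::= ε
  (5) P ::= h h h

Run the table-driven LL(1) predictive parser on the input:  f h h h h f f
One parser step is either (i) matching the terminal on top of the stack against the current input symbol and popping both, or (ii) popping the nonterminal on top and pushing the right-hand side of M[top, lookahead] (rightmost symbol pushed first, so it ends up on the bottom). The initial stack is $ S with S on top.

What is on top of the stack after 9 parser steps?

f

step 1: stack=$ S  input=f h h h h f f $  — expand S ::= R P f f
step 2: stack=$ f f P R  input=f h h h h f f $  — expand R ::= f S h
step 3: stack=$ f f P h S f  input=f h h h h f f $  — match f
step 4: stack=$ f f P h S  input=h h h h f f $  — expand S ::= ε
step 5: stack=$ f f P h  input=h h h h f f $  — match h
step 6: stack=$ f f P  input=h h h f f $  — expand P ::= h h h
step 7: stack=$ f f h h h  input=h h h f f $  — match h
step 8: stack=$ f f h h  input=h h f f $  — match h
step 9: stack=$ f f h  input=h f f $  — match h
Stack after step 9: $ f f (top = f).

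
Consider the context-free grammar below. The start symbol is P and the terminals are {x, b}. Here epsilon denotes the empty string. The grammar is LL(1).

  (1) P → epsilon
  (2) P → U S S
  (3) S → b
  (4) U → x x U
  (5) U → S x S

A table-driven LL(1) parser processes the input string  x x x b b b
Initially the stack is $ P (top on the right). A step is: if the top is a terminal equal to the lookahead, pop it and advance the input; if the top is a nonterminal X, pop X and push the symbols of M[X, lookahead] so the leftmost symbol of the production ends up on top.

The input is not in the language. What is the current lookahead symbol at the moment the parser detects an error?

step 1: stack=$ P  input=x x x b b b $  — expand P → U S S
step 2: stack=$ S S U  input=x x x b b b $  — expand U → x x U
step 3: stack=$ S S U x x  input=x x x b b b $  — match x
step 4: stack=$ S S U x  input=x x b b b $  — match x
step 5: stack=$ S S U  input=x b b b $  — expand U → x x U
step 6: stack=$ S S U x x  input=x b b b $  — match x
step 7: stack=$ S S U x  input=b b b $  — error: top is terminal x but lookahead is b

b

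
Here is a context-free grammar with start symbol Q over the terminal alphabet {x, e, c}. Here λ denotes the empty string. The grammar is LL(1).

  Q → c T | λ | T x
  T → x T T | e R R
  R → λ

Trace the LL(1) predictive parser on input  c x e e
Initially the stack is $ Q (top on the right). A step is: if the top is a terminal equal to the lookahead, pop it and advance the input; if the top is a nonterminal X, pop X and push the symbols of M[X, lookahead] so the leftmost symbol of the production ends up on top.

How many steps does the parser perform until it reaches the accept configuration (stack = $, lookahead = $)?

12

      Stack      Input      Action
   1  $ Q        c x e e $  expand Q → c T
   2  $ T c      c x e e $  match c
   3  $ T        x e e $    expand T → x T T
   4  $ T T x    x e e $    match x
   5  $ T T      e e $      expand T → e R R
   6  $ T R R e  e e $      match e
   7  $ T R R    e $        expand R → λ
   8  $ T R      e $        expand R → λ
   9  $ T        e $        expand T → e R R
  10  $ R R e    e $        match e
  11  $ R R      $          expand R → λ
  12  $ R        $          expand R → λ
Accept reached after 12 steps.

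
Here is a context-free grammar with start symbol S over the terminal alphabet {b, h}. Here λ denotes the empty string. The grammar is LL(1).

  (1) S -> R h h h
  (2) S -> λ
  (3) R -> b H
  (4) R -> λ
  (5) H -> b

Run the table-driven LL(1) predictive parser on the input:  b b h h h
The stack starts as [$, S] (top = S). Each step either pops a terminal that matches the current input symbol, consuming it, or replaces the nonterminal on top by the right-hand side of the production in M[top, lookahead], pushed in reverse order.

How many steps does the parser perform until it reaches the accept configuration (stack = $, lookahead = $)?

8

step 1: stack=$ S  input=b b h h h $  — expand S -> R h h h
step 2: stack=$ h h h R  input=b b h h h $  — expand R -> b H
step 3: stack=$ h h h H b  input=b b h h h $  — match b
step 4: stack=$ h h h H  input=b h h h $  — expand H -> b
step 5: stack=$ h h h b  input=b h h h $  — match b
step 6: stack=$ h h h  input=h h h $  — match h
step 7: stack=$ h h  input=h h $  — match h
step 8: stack=$ h  input=h $  — match h
Accept reached after 8 steps.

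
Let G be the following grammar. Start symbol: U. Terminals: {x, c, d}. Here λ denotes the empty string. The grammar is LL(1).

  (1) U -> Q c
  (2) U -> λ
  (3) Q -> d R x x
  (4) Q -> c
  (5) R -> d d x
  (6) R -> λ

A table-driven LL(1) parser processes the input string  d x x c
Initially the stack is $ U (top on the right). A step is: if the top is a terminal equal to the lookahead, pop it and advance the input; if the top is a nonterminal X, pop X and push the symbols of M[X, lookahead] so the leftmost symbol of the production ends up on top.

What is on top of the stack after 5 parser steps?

x

     Stack        Input      Action
  1  $ U          d x x c $  expand U -> Q c
  2  $ c Q        d x x c $  expand Q -> d R x x
  3  $ c x x R d  d x x c $  match d
  4  $ c x x R    x x c $    expand R -> λ
  5  $ c x x      x x c $    match x
Stack after step 5: $ c x (top = x).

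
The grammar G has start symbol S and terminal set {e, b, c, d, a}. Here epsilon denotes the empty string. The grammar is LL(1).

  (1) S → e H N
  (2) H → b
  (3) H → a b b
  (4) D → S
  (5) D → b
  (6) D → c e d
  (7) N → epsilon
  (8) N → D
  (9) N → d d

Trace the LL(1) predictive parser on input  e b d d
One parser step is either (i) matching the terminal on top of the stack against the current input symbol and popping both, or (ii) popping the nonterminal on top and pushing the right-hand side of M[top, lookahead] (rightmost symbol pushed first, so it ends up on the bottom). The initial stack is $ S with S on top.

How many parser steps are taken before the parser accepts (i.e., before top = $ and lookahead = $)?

7

     Stack    Input      Action
  1  $ S      e b d d $  expand S → e H N
  2  $ N H e  e b d d $  match e
  3  $ N H    b d d $    expand H → b
  4  $ N b    b d d $    match b
  5  $ N      d d $      expand N → d d
  6  $ d d    d d $      match d
  7  $ d      d $        match d
Accept reached after 7 steps.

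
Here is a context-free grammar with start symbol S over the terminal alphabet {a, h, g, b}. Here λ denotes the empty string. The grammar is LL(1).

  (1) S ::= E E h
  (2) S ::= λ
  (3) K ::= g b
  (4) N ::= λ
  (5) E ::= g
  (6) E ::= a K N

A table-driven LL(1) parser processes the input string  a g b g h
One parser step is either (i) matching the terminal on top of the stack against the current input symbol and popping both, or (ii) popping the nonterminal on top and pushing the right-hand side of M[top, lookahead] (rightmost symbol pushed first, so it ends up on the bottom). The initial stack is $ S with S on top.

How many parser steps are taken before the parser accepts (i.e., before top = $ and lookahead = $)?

step 1: stack=$ S  input=a g b g h $  — expand S ::= E E h
step 2: stack=$ h E E  input=a g b g h $  — expand E ::= a K N
step 3: stack=$ h E N K a  input=a g b g h $  — match a
step 4: stack=$ h E N K  input=g b g h $  — expand K ::= g b
step 5: stack=$ h E N b g  input=g b g h $  — match g
step 6: stack=$ h E N b  input=b g h $  — match b
step 7: stack=$ h E N  input=g h $  — expand N ::= λ
step 8: stack=$ h E  input=g h $  — expand E ::= g
step 9: stack=$ h g  input=g h $  — match g
step 10: stack=$ h  input=h $  — match h
Accept reached after 10 steps.

10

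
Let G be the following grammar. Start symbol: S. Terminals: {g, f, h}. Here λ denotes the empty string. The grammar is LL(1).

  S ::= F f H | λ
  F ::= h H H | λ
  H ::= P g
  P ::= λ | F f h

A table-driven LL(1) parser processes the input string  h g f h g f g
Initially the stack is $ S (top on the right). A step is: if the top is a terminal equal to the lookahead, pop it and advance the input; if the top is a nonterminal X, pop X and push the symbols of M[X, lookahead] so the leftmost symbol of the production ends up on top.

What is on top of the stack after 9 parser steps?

step 1: stack=$ S  input=h g f h g f g $  — expand S ::= F f H
step 2: stack=$ H f F  input=h g f h g f g $  — expand F ::= h H H
step 3: stack=$ H f H H h  input=h g f h g f g $  — match h
step 4: stack=$ H f H H  input=g f h g f g $  — expand H ::= P g
step 5: stack=$ H f H g P  input=g f h g f g $  — expand P ::= λ
step 6: stack=$ H f H g  input=g f h g f g $  — match g
step 7: stack=$ H f H  input=f h g f g $  — expand H ::= P g
step 8: stack=$ H f g P  input=f h g f g $  — expand P ::= F f h
step 9: stack=$ H f g h f F  input=f h g f g $  — expand F ::= λ
Stack after step 9: $ H f g h f (top = f).

f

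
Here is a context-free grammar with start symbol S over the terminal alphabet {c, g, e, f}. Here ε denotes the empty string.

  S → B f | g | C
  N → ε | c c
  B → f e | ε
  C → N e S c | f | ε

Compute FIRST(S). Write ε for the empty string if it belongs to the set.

{ε, c, e, f, g}

FIRST(N): from N→ε we get {ε}; from N→c c we get {c}. So FIRST(N) = {ε, c}.
FIRST(B): from B→f e we get {f}; from B→ε we get {ε}. So FIRST(B) = {ε, f}.
FIRST(C): from C→N e S c we get {c, e}; from C→f we get {f}; from C→ε we get {ε}. So FIRST(C) = {ε, c, e, f}.
FIRST(S): from S→B f we get {f}; from S→g we get {g}; from S→C we get {ε, c, e, f}. So FIRST(S) = {ε, c, e, f, g}.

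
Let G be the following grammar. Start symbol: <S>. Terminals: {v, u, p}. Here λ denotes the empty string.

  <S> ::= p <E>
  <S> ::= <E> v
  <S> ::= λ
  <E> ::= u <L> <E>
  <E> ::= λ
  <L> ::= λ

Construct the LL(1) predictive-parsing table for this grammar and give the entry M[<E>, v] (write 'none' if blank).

FIRST(<E>): from <E>::=u <L> <E> we get {u}; from <E>::=λ we get {λ}. So FIRST(<E>) = {λ, u}.
FIRST(<L>): from <L>::=λ we get {λ}. So FIRST(<L>) = {λ}.
FIRST(<S>): from <S>::=p <E> we get {p}; from <S>::=<E> v we get {u, v}; from <S>::=λ we get {λ}. So FIRST(<S>) = {λ, p, u, v}.
FOLLOW(<S>) includes $ since <S> is the start symbol.
FOLLOW(<S>): <S> appears on no right-hand side. Thus FOLLOW(<S>) = {$}.
FOLLOW(<E>): in <S>::=p <E>, the suffix after <E> is empty, so FOLLOW(<E>) ⊇ FOLLOW(<S>) = {$}; in <S>::=<E> v, <E> is followed by v with FIRST {v}; in <E>::=u <L> <E>, the suffix after <E> is empty (adds nothing new). Thus FOLLOW(<E>) = {$, v}.
For <E> ::= u <L> <E>: FIRST(u <L> <E>) = {u}, so it goes in M[<E>, t] for t ∈ {u}.
For <E> ::= λ: FIRST(λ) = {λ}, so it goes in M[<E>, t] for t ∈ {}; since λ ∈ FIRST, also for every t ∈ FOLLOW(<E>) = {$, v}.

<E> ::= λ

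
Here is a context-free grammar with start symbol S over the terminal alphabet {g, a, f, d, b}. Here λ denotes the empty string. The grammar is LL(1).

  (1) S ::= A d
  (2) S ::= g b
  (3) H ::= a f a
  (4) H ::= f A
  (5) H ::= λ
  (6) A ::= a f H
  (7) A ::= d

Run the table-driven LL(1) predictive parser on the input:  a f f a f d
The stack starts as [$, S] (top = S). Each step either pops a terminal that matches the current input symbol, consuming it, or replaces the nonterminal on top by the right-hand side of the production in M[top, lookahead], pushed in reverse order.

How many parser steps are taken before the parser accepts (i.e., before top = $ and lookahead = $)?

      Stack      Input          Action
   1  $ S        a f f a f d $  expand S ::= A d
   2  $ d A      a f f a f d $  expand A ::= a f H
   3  $ d H f a  a f f a f d $  match a
   4  $ d H f    f f a f d $    match f
   5  $ d H      f a f d $      expand H ::= f A
   6  $ d A f    f a f d $      match f
   7  $ d A      a f d $        expand A ::= a f H
   8  $ d H f a  a f d $        match a
   9  $ d H f    f d $          match f
  10  $ d H      d $            expand H ::= λ
  11  $ d        d $            match d
Accept reached after 11 steps.

11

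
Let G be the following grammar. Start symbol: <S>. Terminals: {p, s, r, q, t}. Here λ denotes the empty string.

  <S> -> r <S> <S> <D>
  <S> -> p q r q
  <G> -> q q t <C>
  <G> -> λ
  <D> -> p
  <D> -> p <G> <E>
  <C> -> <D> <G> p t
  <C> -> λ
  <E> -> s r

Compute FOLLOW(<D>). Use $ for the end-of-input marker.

{$, p, q, r}

FIRST(<S>) = {p, r}
FIRST(<G>) = {λ, q}
FIRST(<D>) = {p}
FIRST(<E>) = {s}
FIRST(<C>) = {λ, p}  (via <D> <G> p t)
FOLLOW(<S>) includes $ since <S> is the start symbol.
FOLLOW(<S>): in <S>->r <S> <S> <D> (occurrence 1), <S> is followed by <S> <D> with FIRST {p, r}; in <S>->r <S> <S> <D> (occurrence 2), <S> is followed by <D> with FIRST {p}. Thus FOLLOW(<S>) = {$, p, r}.
FOLLOW(<G>): in <D>->p <G> <E>, <G> is followed by <E> with FIRST {s}; in <C>-><D> <G> p t, <G> is followed by p t with FIRST {p}. Thus FOLLOW(<G>) = {p, s}.
FOLLOW(<D>): in <S>->r <S> <S> <D>, the suffix after <D> is empty, so FOLLOW(<D>) ⊇ FOLLOW(<S>) = {$, p, r}; in <C>-><D> <G> p t, <D> is followed by <G> p t with FIRST {p, q}. Thus FOLLOW(<D>) = {$, p, q, r}.
FOLLOW(<C>): in <G>->q q t <C>, the suffix after <C> is empty, so FOLLOW(<C>) ⊇ FOLLOW(<G>) = {p, s}. Thus FOLLOW(<C>) = {p, s}.
FOLLOW(<E>): in <D>->p <G> <E>, the suffix after <E> is empty, so FOLLOW(<E>) ⊇ FOLLOW(<D>) = {$, p, q, r}. Thus FOLLOW(<E>) = {$, p, q, r}.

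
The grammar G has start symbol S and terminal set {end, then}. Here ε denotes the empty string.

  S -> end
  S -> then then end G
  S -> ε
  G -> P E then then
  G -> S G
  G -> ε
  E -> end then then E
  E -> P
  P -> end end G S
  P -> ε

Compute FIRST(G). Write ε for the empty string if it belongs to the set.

{ε, end, then}

FIRST(S) = {ε, end, then}
FIRST(P) = {ε, end}
FIRST(E) = {ε, end}  (via P)
FIRST(G) = {ε, end, then}  (via P E then then, S G)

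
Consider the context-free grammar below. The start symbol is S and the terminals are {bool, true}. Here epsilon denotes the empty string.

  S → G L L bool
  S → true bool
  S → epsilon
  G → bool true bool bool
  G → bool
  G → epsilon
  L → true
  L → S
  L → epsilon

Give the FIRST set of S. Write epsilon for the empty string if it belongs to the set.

FIRST(G) = {epsilon, bool}
FIRST(S) = {epsilon, bool, true}  (via G L L bool)
FIRST(L) = {epsilon, bool, true}  (via S)

{epsilon, bool, true}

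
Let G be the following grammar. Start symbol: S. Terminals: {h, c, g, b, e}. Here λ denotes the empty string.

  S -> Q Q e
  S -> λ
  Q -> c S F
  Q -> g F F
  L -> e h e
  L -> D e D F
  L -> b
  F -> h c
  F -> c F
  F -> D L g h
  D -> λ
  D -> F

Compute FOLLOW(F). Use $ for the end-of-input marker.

{b, c, e, g, h}

FIRST(Q): from Q->c S F we get {c}; from Q->g F F we get {g}. So FIRST(Q) = {c, g}.
FIRST(S): from S->Q Q e we get {c, g}; from S->λ we get {λ}. So FIRST(S) = {λ, c, g}.
FIRST(L): from L->e h e we get {e}; from L->D e D F we get {b, c, e, h}; from L->b we get {b}. So FIRST(L) = {b, c, e, h}.
FIRST(F): from F->h c we get {h}; from F->c F we get {c}; from F->D L g h we get {b, c, e, h}. So FIRST(F) = {b, c, e, h}.
FIRST(D): from D->λ we get {λ}; from D->F we get {b, c, e, h}. So FIRST(D) = {λ, b, c, e, h}.
FOLLOW(S) includes $ since S is the start symbol.
FOLLOW(S): in Q->c S F, S is followed by F with FIRST {b, c, e, h}. Thus FOLLOW(S) = {$, b, c, e, h}.
FOLLOW(Q): in S->Q Q e (occurrence 1), Q is followed by Q e with FIRST {c, g}; in S->Q Q e (occurrence 2), Q is followed by e with FIRST {e}. Thus FOLLOW(Q) = {c, e, g}.
FOLLOW(L): in F->D L g h, L is followed by g h with FIRST {g}. Thus FOLLOW(L) = {g}.
FOLLOW(D): in L->D e D F (occurrence 1), D is followed by e D F with FIRST {e}; in L->D e D F (occurrence 2), D is followed by F with FIRST {b, c, e, h}; in F->D L g h, D is followed by L g h with FIRST {b, c, e, h}. Thus FOLLOW(D) = {b, c, e, h}.
FOLLOW(F): in Q->c S F, the suffix after F is empty, so FOLLOW(F) ⊇ FOLLOW(Q) = {c, e, g}; in Q->g F F (occurrence 1), F is followed by F with FIRST {b, c, e, h}; in Q->g F F (occurrence 2), the suffix after F is empty, so FOLLOW(F) ⊇ FOLLOW(Q) = {c, e, g}; in L->D e D F, the suffix after F is empty, so FOLLOW(F) ⊇ FOLLOW(L) = {g}; in F->c F, the suffix after F is empty (adds nothing new); in D->F, the suffix after F is empty, so FOLLOW(F) ⊇ FOLLOW(D) = {b, c, e, h}. Thus FOLLOW(F) = {b, c, e, g, h}.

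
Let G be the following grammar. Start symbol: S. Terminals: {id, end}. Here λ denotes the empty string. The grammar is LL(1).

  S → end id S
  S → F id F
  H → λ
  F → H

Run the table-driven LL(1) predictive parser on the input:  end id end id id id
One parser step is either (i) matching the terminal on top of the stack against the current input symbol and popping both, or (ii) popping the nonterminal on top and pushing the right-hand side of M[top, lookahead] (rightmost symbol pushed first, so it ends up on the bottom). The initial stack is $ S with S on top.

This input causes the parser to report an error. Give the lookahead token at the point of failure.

step 1: stack=$ S  input=end id end id id id $  — expand S → end id S
step 2: stack=$ S id end  input=end id end id id id $  — match end
step 3: stack=$ S id  input=id end id id id $  — match id
step 4: stack=$ S  input=end id id id $  — expand S → end id S
step 5: stack=$ S id end  input=end id id id $  — match end
step 6: stack=$ S id  input=id id id $  — match id
step 7: stack=$ S  input=id id $  — expand S → F id F
step 8: stack=$ F id F  input=id id $  — expand F → H
step 9: stack=$ F id H  input=id id $  — expand H → λ
step 10: stack=$ F id  input=id id $  — match id
step 11: stack=$ F  input=id $  — expand F → H
step 12: stack=$ H  input=id $  — expand H → λ
step 13: stack=$  input=id $  — error: stack empty but input remains

id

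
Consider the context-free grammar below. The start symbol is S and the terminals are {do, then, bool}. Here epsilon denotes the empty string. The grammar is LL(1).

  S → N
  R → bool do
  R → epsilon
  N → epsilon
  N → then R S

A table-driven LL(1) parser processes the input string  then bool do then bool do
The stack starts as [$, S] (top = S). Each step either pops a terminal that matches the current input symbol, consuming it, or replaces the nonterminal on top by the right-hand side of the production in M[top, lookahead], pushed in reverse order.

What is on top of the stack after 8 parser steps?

then

step 1: stack=$ S  input=then bool do then bool do $  — expand S → N
step 2: stack=$ N  input=then bool do then bool do $  — expand N → then R S
step 3: stack=$ S R then  input=then bool do then bool do $  — match then
step 4: stack=$ S R  input=bool do then bool do $  — expand R → bool do
step 5: stack=$ S do bool  input=bool do then bool do $  — match bool
step 6: stack=$ S do  input=do then bool do $  — match do
step 7: stack=$ S  input=then bool do $  — expand S → N
step 8: stack=$ N  input=then bool do $  — expand N → then R S
Stack after step 8: $ S R then (top = then).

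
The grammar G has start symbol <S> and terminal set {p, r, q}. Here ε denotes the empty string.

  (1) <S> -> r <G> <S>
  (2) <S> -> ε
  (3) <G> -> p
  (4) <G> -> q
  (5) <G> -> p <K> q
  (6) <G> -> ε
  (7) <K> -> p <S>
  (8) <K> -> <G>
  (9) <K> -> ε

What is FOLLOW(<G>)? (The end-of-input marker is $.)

{$, q, r}

FIRST(<S>) = {ε, r}
FIRST(<G>) = {ε, p, q}
FIRST(<K>) = {ε, p, q}  (via <G>)
FOLLOW(<S>) includes $ since <S> is the start symbol.
FOLLOW(<K>): in <G>->p <K> q, <K> is followed by q with FIRST {q}. Thus FOLLOW(<K>) = {q}.
FOLLOW(<S>): in <S>->r <G> <S>, the suffix after <S> is empty (adds nothing new); in <K>->p <S>, the suffix after <S> is empty, so FOLLOW(<S>) ⊇ FOLLOW(<K>) = {q}. Thus FOLLOW(<S>) = {$, q}.
FOLLOW(<G>): in <S>->r <G> <S>, <G> is followed by <S> with FIRST {ε, r}; in <S>->r <G> <S>, the suffix after <G> is nullable, so FOLLOW(<G>) ⊇ FOLLOW(<S>) = {$, q}; in <K>-><G>, the suffix after <G> is empty, so FOLLOW(<G>) ⊇ FOLLOW(<K>) = {q}. Thus FOLLOW(<G>) = {$, q, r}.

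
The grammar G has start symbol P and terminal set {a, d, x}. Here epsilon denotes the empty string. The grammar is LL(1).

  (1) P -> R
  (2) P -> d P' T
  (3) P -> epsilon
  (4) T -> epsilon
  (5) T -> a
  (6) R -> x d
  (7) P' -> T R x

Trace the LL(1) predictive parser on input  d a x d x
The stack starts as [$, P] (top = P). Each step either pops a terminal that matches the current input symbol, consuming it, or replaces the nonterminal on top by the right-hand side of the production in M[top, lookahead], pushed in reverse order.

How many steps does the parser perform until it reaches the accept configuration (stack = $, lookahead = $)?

10

      Stack      Input        Action
   1  $ P        d a x d x $  expand P -> d P' T
   2  $ T P' d   d a x d x $  match d
   3  $ T P'     a x d x $    expand P' -> T R x
   4  $ T x R T  a x d x $    expand T -> a
   5  $ T x R a  a x d x $    match a
   6  $ T x R    x d x $      expand R -> x d
   7  $ T x d x  x d x $      match x
   8  $ T x d    d x $        match d
   9  $ T x      x $          match x
  10  $ T        $            expand T -> epsilon
Accept reached after 10 steps.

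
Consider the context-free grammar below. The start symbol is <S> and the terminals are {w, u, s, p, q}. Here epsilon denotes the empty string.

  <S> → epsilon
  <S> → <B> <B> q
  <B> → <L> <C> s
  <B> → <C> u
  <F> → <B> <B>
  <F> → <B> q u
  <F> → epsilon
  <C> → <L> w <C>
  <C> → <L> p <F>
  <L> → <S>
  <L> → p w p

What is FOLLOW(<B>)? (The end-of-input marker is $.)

FIRST(<S>): from <S>→epsilon we get {epsilon}; from <S>→<B> <B> q we get {p, w}. So FIRST(<S>) = {epsilon, p, w}.
FIRST(<L>): from <L>→<S> we get {epsilon, p, w}; from <L>→p w p we get {p}. So FIRST(<L>) = {epsilon, p, w}.
FIRST(<C>): from <C>→<L> w <C> we get {p, w}; from <C>→<L> p <F> we get {p, w}. So FIRST(<C>) = {p, w}.
FIRST(<B>): from <B>→<L> <C> s we get {p, w}; from <B>→<C> u we get {p, w}. So FIRST(<B>) = {p, w}.
FIRST(<F>): from <F>→<B> <B> we get {p, w}; from <F>→<B> q u we get {p, w}; from <F>→epsilon we get {epsilon}. So FIRST(<F>) = {epsilon, p, w}.
FOLLOW(<S>) includes $ since <S> is the start symbol.
FOLLOW(<C>): in <B>→<L> <C> s, <C> is followed by s with FIRST {s}; in <B>→<C> u, <C> is followed by u with FIRST {u}; in <C>→<L> w <C>, the suffix after <C> is empty (adds nothing new). Thus FOLLOW(<C>) = {s, u}.
FOLLOW(<F>): in <C>→<L> p <F>, the suffix after <F> is empty, so FOLLOW(<F>) ⊇ FOLLOW(<C>) = {s, u}. Thus FOLLOW(<F>) = {s, u}.
FOLLOW(<B>): in <S>→<B> <B> q (occurrence 1), <B> is followed by <B> q with FIRST {p, w}; in <S>→<B> <B> q (occurrence 2), <B> is followed by q with FIRST {q}; in <F>→<B> <B> (occurrence 1), <B> is followed by <B> with FIRST {p, w}; in <F>→<B> <B> (occurrence 2), the suffix after <B> is empty, so FOLLOW(<B>) ⊇ FOLLOW(<F>) = {s, u}; in <F>→<B> q u, <B> is followed by q u with FIRST {q}. Thus FOLLOW(<B>) = {p, q, s, u, w}.
FOLLOW(<L>): in <B>→<L> <C> s, <L> is followed by <C> s with FIRST {p, w}; in <C>→<L> w <C>, <L> is followed by w <C> with FIRST {w}; in <C>→<L> p <F>, <L> is followed by p <F> with FIRST {p}. Thus FOLLOW(<L>) = {p, w}.
FOLLOW(<S>): in <L>→<S>, the suffix after <S> is empty, so FOLLOW(<S>) ⊇ FOLLOW(<L>) = {p, w}. Thus FOLLOW(<S>) = {$, p, w}.

{p, q, s, u, w}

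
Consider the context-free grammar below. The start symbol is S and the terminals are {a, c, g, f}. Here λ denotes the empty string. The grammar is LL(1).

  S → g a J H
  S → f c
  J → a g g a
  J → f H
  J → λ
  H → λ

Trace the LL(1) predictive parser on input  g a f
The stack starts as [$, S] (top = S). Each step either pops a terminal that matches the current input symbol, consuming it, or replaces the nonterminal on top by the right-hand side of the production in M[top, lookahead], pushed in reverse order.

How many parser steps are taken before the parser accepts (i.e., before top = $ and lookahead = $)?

7

step 1: stack=$ S  input=g a f $  — expand S → g a J H
step 2: stack=$ H J a g  input=g a f $  — match g
step 3: stack=$ H J a  input=a f $  — match a
step 4: stack=$ H J  input=f $  — expand J → f H
step 5: stack=$ H H f  input=f $  — match f
step 6: stack=$ H H  input=$  — expand H → λ
step 7: stack=$ H  input=$  — expand H → λ
Accept reached after 7 steps.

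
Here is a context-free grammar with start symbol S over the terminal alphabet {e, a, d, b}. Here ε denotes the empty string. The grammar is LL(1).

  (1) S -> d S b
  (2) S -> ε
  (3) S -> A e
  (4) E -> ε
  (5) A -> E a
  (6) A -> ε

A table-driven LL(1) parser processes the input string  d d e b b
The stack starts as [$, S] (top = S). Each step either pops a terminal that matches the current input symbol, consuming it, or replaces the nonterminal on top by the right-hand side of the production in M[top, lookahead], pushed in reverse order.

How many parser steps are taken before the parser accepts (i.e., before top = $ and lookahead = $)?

9

step 1: stack=$ S  input=d d e b b $  — expand S -> d S b
step 2: stack=$ b S d  input=d d e b b $  — match d
step 3: stack=$ b S  input=d e b b $  — expand S -> d S b
step 4: stack=$ b b S d  input=d e b b $  — match d
step 5: stack=$ b b S  input=e b b $  — expand S -> A e
step 6: stack=$ b b e A  input=e b b $  — expand A -> ε
step 7: stack=$ b b e  input=e b b $  — match e
step 8: stack=$ b b  input=b b $  — match b
step 9: stack=$ b  input=b $  — match b
Accept reached after 9 steps.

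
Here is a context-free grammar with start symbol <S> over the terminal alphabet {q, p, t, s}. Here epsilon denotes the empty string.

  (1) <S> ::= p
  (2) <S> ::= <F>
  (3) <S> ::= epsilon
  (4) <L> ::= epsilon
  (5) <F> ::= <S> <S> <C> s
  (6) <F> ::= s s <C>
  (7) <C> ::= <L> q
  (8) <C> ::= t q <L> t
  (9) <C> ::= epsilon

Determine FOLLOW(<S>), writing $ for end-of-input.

FIRST(<L>) = {epsilon}
FIRST(<C>) = {epsilon, q, t}  (via <L> q)
FIRST(<S>) = {epsilon, p, q, s, t}  (via <F>)
FIRST(<F>) = {p, q, s, t}  (via <S> <S> <C> s)
FOLLOW(<S>) includes $ since <S> is the start symbol.
FOLLOW(<S>): in <F>::=<S> <S> <C> s (occurrence 1), <S> is followed by <S> <C> s with FIRST {p, q, s, t}; in <F>::=<S> <S> <C> s (occurrence 2), <S> is followed by <C> s with FIRST {q, s, t}. Thus FOLLOW(<S>) = {$, p, q, s, t}.
FOLLOW(<L>): in <C>::=<L> q, <L> is followed by q with FIRST {q}; in <C>::=t q <L> t, <L> is followed by t with FIRST {t}. Thus FOLLOW(<L>) = {q, t}.
FOLLOW(<F>): in <S>::=<F>, the suffix after <F> is empty, so FOLLOW(<F>) ⊇ FOLLOW(<S>) = {$, p, q, s, t}. Thus FOLLOW(<F>) = {$, p, q, s, t}.
FOLLOW(<C>): in <F>::=<S> <S> <C> s, <C> is followed by s with FIRST {s}; in <F>::=s s <C>, the suffix after <C> is empty, so FOLLOW(<C>) ⊇ FOLLOW(<F>) = {$, p, q, s, t}. Thus FOLLOW(<C>) = {$, p, q, s, t}.

{$, p, q, s, t}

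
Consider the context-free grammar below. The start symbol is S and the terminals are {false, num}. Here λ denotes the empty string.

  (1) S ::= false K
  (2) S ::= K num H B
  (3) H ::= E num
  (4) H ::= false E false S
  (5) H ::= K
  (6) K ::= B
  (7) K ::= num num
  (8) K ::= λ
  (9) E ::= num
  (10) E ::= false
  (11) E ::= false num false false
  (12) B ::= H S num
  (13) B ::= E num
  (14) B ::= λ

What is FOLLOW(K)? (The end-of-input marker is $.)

{$, false, num}

FIRST(E) = {false, num}
FIRST(S) = {false, num}  (via K num H B)
FIRST(H) = {λ, false, num}  (via E num, K)
FIRST(B) = {λ, false, num}  (via H S num, E num)
FIRST(K) = {λ, false, num}  (via B)
FOLLOW(S) includes $ since S is the start symbol.
FOLLOW(E): in H::=E num, E is followed by num with FIRST {num}; in H::=false E false S, E is followed by false S with FIRST {false}; in B::=E num, E is followed by num with FIRST {num}. Thus FOLLOW(E) = {false, num}.
FOLLOW(S): in H::=false E false S, the suffix after S is empty, so FOLLOW(S) ⊇ FOLLOW(H) = {$, false, num}; in B::=H S num, S is followed by num with FIRST {num}. Thus FOLLOW(S) = {$, false, num}.
FOLLOW(H): in S::=K num H B, H is followed by B with FIRST {λ, false, num}; in S::=K num H B, the suffix after H is nullable, so FOLLOW(H) ⊇ FOLLOW(S) = {$, false, num}; in B::=H S num, H is followed by S num with FIRST {false, num}. Thus FOLLOW(H) = {$, false, num}.
FOLLOW(K): in S::=false K, the suffix after K is empty, so FOLLOW(K) ⊇ FOLLOW(S) = {$, false, num}; in S::=K num H B, K is followed by num H B with FIRST {num}; in H::=K, the suffix after K is empty, so FOLLOW(K) ⊇ FOLLOW(H) = {$, false, num}. Thus FOLLOW(K) = {$, false, num}.
FOLLOW(B): in S::=K num H B, the suffix after B is empty, so FOLLOW(B) ⊇ FOLLOW(S) = {$, false, num}; in K::=B, the suffix after B is empty, so FOLLOW(B) ⊇ FOLLOW(K) = {$, false, num}. Thus FOLLOW(B) = {$, false, num}.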